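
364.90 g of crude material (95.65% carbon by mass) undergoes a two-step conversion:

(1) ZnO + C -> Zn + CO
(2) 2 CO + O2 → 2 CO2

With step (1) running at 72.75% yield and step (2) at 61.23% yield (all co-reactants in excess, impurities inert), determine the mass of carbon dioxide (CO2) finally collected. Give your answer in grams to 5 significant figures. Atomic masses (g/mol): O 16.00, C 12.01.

Pure C = 364.90 × 0.9565 = 349.027 g.
M(C) = 12.01 g/mol.
M(CO2) = 12.01 + 2(16.00) = 44.01 g/mol.
n(C) = 349.027 / 12.01 = 29.0614 mol.
Step 1 (C:CO = 1:1): theoretical n(CO) = 29.0614 mol; at 72.75% yield, n(CO) = 21.1421 mol.
Step 2 (CO:CO2 = 2:2): theoretical n(CO2) = 21.1421 mol, so theoretical mass = 21.1421 × 44.01 = 930.465 g.
At 61.23% yield, actual mass of CO2 = 930.465 × 0.6123 = 569.724 g.

569.72 g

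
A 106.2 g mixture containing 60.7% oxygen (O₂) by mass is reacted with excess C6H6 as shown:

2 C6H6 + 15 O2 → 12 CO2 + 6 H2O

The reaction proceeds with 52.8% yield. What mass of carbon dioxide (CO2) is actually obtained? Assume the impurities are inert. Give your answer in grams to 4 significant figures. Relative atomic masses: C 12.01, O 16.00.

37.45 g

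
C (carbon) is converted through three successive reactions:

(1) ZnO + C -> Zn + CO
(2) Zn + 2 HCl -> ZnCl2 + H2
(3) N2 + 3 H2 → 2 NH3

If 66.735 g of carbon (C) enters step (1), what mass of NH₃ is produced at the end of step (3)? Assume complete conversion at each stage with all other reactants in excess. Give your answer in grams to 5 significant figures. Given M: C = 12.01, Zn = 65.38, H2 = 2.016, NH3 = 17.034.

63.101 g

n(C) = 66.735 / 12.01 = 5.55662 mol.
Reaction (1): C→Zn ratio 1:1 ⇒ n(Zn) = 5.55662 mol.
Reaction (2): Zn→H2 ratio 1:1 ⇒ n(H2) = 5.55662 mol.
Reaction (3): H2→NH3 ratio 3:2 ⇒ n(NH3) = 3.70441 mol.
Mass of NH3 = 3.70441 × 17.034 = 63.1010 g.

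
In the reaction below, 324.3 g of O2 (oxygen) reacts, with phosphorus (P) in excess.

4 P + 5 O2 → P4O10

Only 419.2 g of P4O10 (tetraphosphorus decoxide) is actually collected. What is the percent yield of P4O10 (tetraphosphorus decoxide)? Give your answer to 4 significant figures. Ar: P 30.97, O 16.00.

M(O2) = 2(16.00) = 32.00 g/mol.
M(P4O10) = 4(30.97) + 10(16.00) = 283.88 g/mol.
n(O2) = 324.30 g / 32.00 g/mol = 10.134 mol.
From the equation the O2:P4O10 mole ratio is 5:1, so n(P4O10) = 10.134 × 1/5 = 2.0269 mol.
Mass of P4O10 = 2.0269 mol × 283.88 g/mol = 575.39 g.
This is the theoretical yield. Percent yield = 419.2 g / 575.39 g × 100% = 72.855%.

72.86 %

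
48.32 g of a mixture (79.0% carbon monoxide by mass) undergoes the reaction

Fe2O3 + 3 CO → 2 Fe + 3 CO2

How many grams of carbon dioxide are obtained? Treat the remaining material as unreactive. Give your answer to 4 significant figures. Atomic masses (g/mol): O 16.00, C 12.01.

Mass of pure CO = 48.32 g × 0.790 = 38.173 g.
M(CO) = 12.01 + 16.00 = 28.01 g/mol.
M(CO2) = 12.01 + 2(16.00) = 44.01 g/mol.
n(CO) = 38.173 g / 28.01 g/mol = 1.3628 mol.
From the equation the CO:CO2 mole ratio is 3:3, so n(CO2) = 1.3628 × 3/3 = 1.3628 mol.
Mass of CO2 = 1.3628 mol × 44.01 g/mol = 59.978 g.

59.98 g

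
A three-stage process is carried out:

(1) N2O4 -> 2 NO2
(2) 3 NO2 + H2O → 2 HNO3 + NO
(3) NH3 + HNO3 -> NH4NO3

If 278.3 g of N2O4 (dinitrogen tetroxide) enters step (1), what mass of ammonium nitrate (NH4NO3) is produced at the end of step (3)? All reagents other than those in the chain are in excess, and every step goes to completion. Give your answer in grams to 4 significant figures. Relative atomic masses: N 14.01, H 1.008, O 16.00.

322.8 g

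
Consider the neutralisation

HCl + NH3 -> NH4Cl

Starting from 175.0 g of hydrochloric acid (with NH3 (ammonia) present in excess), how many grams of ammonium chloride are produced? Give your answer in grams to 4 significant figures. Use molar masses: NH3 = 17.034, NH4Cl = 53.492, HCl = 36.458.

n(HCl) = 175.00 g / 36.458 g/mol = 4.8000 mol.
From the equation the HCl:NH4Cl mole ratio is 1:1, so n(NH4Cl) = 4.8000 × 1/1 = 4.8000 mol.
Mass of NH4Cl = 4.8000 mol × 53.492 g/mol = 256.76 g.

256.8 g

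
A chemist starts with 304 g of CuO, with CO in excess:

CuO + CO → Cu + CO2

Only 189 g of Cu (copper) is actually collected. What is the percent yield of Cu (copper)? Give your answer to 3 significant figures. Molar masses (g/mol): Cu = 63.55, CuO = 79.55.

77.8 %

n(CuO) = 304.0 g / 79.55 g/mol = 3.821 mol.
From the equation the CuO:Cu mole ratio is 1:1, so n(Cu) = 3.821 × 1/1 = 3.821 mol.
Mass of Cu = 3.821 mol × 63.55 g/mol = 242.9 g.
This is the theoretical yield. Percent yield = 189 g / 242.9 g × 100% = 77.82%.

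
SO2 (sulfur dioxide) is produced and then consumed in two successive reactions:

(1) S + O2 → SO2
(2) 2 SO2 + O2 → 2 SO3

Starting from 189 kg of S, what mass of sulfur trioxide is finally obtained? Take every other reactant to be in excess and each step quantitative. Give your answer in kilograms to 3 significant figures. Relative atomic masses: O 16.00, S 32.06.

M(S) = 32.06 g/mol.
M(SO3) = 32.06 + 3(16.00) = 80.06 g/mol.
189 kg = 189000 g.
n(S) = 189000 / 32.06 = 5895 mol.
Step 1 gives a 1:1 ratio of S to SO2, so n(SO2) = 5895 mol.
In step 2 the SO2:SO3 ratio is 2:2, so n(SO3) = 5895 mol.
Mass of SO3 = 5895 × 80.06 = 472000 g = 472 kg.

472 kg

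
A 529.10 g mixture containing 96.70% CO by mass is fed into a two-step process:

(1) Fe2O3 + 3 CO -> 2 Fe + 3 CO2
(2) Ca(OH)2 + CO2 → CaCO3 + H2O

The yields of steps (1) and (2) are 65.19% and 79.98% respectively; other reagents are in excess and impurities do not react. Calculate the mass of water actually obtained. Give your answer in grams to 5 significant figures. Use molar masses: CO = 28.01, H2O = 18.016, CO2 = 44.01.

Pure CO = 529.10 × 0.9670 = 511.640 g.
n(CO) = 511.640 / 28.01 = 18.2663 mol.
Step 1 (CO:CO2 = 3:3): theoretical n(CO2) = 18.2663 mol; at 65.19% yield, n(CO2) = 11.9078 mol.
Step 2 (CO2:H2O = 1:1): theoretical n(H2O) = 11.9078 mol, so theoretical mass = 11.9078 × 18.016 = 214.531 g.
At 79.98% yield, actual mass of H2O = 214.531 × 0.7998 = 171.582 g.

171.58 g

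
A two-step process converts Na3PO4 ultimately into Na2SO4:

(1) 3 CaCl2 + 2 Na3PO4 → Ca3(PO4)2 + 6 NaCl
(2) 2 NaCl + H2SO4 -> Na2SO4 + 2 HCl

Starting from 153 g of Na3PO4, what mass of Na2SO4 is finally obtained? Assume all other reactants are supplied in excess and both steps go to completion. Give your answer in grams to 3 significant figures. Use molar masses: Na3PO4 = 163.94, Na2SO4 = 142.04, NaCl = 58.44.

n(Na3PO4) = 153.0 / 163.94 = 0.9333 mol.
Step 1 gives a 2:6 ratio of Na3PO4 to NaCl, so n(NaCl) = 2.800 mol.
In step 2 the NaCl:Na2SO4 ratio is 2:1, so n(Na2SO4) = 1.400 mol.
Mass of Na2SO4 = 1.400 × 142.04 = 198.8 g.

199 g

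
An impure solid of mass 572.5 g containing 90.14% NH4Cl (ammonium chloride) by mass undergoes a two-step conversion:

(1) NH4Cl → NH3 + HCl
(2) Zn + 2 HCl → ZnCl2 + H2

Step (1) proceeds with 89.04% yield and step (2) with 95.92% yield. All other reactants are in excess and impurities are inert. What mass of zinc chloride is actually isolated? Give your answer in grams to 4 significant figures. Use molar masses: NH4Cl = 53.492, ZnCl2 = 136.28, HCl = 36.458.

561.4 g

Pure NH4Cl = 572.5 × 0.9014 = 516.05 g.
n(NH4Cl) = 516.05 / 53.492 = 9.6473 mol.
Step 1 (NH4Cl:HCl = 1:1): theoretical n(HCl) = 9.6473 mol; at 89.04% yield, n(HCl) = 8.5899 mol.
Step 2 (HCl:ZnCl2 = 2:1): theoretical n(ZnCl2) = 4.2950 mol, so theoretical mass = 4.2950 × 136.28 = 585.32 g.
At 95.92% yield, actual mass of ZnCl2 = 585.32 × 0.9592 = 561.44 g.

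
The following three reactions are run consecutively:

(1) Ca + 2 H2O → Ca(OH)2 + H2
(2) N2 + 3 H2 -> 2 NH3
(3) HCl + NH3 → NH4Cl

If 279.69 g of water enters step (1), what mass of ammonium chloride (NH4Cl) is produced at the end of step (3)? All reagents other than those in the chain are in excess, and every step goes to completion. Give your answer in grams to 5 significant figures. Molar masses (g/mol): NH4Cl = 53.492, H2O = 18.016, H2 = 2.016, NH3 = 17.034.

276.81 g

n(H2O) = 279.69 / 18.016 = 15.5245 mol.
Reaction (1): H2O→H2 ratio 2:1 ⇒ n(H2) = 7.76227 mol.
Reaction (2): H2→NH3 ratio 3:2 ⇒ n(NH3) = 5.17484 mol.
Reaction (3): NH3→NH4Cl ratio 1:1 ⇒ n(NH4Cl) = 5.17484 mol.
Mass of NH4Cl = 5.17484 × 53.492 = 276.813 g.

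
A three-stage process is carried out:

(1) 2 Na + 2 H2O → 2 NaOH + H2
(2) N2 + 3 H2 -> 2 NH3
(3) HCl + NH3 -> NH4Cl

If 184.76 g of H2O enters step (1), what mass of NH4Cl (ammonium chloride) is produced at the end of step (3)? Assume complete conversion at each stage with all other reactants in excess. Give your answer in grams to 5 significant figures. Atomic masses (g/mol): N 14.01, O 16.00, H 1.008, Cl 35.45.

182.86 g

M(H2O) = 2(1.008) + 16.00 = 18.016 g/mol.
M(NH4Cl) = 14.01 + 4(1.008) + 35.45 = 53.492 g/mol.
n(H2O) = 184.76 / 18.016 = 10.2553 mol.
Reaction (1): H2O→H2 ratio 2:1 ⇒ n(H2) = 5.12766 mol.
Reaction (2): H2→NH3 ratio 3:2 ⇒ n(NH3) = 3.41844 mol.
Reaction (3): NH3→NH4Cl ratio 1:1 ⇒ n(NH4Cl) = 3.41844 mol.
Mass of NH4Cl = 3.41844 × 53.492 = 182.859 g.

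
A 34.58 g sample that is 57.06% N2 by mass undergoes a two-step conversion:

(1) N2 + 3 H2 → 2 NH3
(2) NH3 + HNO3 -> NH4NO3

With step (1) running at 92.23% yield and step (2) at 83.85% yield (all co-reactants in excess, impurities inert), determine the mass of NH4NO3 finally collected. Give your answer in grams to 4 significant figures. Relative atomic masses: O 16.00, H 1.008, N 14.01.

Pure N2 = 34.58 × 0.5706 = 19.731 g.
M(N2) = 2(14.01) = 28.02 g/mol.
M(NH4NO3) = 2(14.01) + 4(1.008) + 3(16.00) = 80.052 g/mol.
n(N2) = 19.731 / 28.02 = 0.70419 mol.
Step 1 (N2:NH3 = 1:2): theoretical n(NH3) = 1.4084 mol; at 92.23% yield, n(NH3) = 1.2989 mol.
Step 2 (NH3:NH4NO3 = 1:1): theoretical n(NH4NO3) = 1.2989 mol, so theoretical mass = 1.2989 × 80.052 = 103.98 g.
At 83.85% yield, actual mass of NH4NO3 = 103.98 × 0.8385 = 87.190 g.

87.19 g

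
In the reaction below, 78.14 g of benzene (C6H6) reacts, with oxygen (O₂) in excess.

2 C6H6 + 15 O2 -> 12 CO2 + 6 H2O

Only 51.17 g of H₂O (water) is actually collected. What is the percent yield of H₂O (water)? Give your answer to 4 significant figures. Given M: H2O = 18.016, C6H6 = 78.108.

94.64 %

n(C6H6) = 78.140 g / 78.108 g/mol = 1.0004 mol.
From the equation the C6H6:H2O mole ratio is 2:6, so n(H2O) = 1.0004 × 6/2 = 3.0012 mol.
Mass of H2O = 3.0012 mol × 18.016 g/mol = 54.070 g.
This is the theoretical yield. Percent yield = 51.17 g / 54.070 g × 100% = 94.636%.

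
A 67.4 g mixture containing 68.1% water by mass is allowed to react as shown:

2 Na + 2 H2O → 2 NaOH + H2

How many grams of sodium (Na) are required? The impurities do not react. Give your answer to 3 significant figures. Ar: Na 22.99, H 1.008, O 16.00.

58.6 g

Mass of pure H2O = 67.4 g × 0.681 = 45.90 g.
M(H2O) = 2(1.008) + 16.00 = 18.016 g/mol.
M(Na) = 22.99 g/mol.
n(H2O) = 45.90 g / 18.016 g/mol = 2.548 mol.
From the equation the H2O:Na mole ratio is 2:2, so n(Na) = 2.548 × 2/2 = 2.548 mol.
Mass of Na = 2.548 mol × 22.99 g/mol = 58.57 g.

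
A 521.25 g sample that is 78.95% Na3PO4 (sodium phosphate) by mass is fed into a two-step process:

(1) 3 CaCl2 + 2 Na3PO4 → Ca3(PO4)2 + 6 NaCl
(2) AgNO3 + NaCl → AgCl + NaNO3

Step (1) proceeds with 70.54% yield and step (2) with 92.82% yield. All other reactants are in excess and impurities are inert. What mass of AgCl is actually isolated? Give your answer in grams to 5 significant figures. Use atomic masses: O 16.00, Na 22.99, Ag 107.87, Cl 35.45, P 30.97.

706.67 g

Pure Na3PO4 = 521.25 × 0.7895 = 411.527 g.
M(Na3PO4) = 3(22.99) + 30.97 + 4(16.00) = 163.94 g/mol.
M(AgCl) = 107.87 + 35.45 = 143.32 g/mol.
n(Na3PO4) = 411.527 / 163.94 = 2.51023 mol.
Step 1 (Na3PO4:NaCl = 2:6): theoretical n(NaCl) = 7.53069 mol; at 70.54% yield, n(NaCl) = 5.31215 mol.
Step 2 (NaCl:AgCl = 1:1): theoretical n(AgCl) = 5.31215 mol, so theoretical mass = 5.31215 × 143.32 = 761.337 g.
At 92.82% yield, actual mass of AgCl = 761.337 × 0.9282 = 706.673 g.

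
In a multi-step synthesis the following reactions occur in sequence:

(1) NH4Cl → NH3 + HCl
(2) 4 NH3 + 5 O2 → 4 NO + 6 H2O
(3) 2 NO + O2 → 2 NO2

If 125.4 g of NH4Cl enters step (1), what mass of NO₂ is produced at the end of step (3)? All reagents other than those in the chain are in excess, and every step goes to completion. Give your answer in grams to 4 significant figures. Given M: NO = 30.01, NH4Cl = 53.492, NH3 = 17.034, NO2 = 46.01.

107.9 g

n(NH4Cl) = 125.4 / 53.492 = 2.3443 mol.
Reaction (1): NH4Cl→NH3 ratio 1:1 ⇒ n(NH3) = 2.3443 mol.
Reaction (2): NH3→NO ratio 4:4 ⇒ n(NO) = 2.3443 mol.
Reaction (3): NO→NO2 ratio 2:2 ⇒ n(NO2) = 2.3443 mol.
Mass of NO2 = 2.3443 × 46.01 = 107.86 g.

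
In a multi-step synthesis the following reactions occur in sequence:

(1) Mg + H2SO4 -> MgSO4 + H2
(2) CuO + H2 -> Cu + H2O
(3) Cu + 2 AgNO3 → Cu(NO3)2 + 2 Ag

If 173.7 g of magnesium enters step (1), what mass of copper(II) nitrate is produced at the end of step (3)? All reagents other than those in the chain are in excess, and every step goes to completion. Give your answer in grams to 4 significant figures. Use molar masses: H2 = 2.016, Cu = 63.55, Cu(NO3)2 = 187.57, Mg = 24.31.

1340 g

n(Mg) = 173.7 / 24.31 = 7.1452 mol.
Reaction (1): Mg→H2 ratio 1:1 ⇒ n(H2) = 7.1452 mol.
Reaction (2): H2→Cu ratio 1:1 ⇒ n(Cu) = 7.1452 mol.
Reaction (3): Cu→Cu(NO3)2 ratio 1:1 ⇒ n(Cu(NO3)2) = 7.1452 mol.
Mass of Cu(NO3)2 = 7.1452 × 187.57 = 1340.2 g.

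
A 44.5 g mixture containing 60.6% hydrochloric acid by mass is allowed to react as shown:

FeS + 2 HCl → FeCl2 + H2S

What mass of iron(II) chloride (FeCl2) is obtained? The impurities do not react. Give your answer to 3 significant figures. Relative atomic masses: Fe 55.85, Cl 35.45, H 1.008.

46.9 g

Mass of pure HCl = 44.5 g × 0.606 = 26.97 g.
M(HCl) = 1.008 + 35.45 = 36.458 g/mol.
M(FeCl2) = 55.85 + 2(35.45) = 126.75 g/mol.
n(HCl) = 26.97 g / 36.458 g/mol = 0.7397 mol.
From the equation the HCl:FeCl2 mole ratio is 2:1, so n(FeCl2) = 0.7397 × 1/2 = 0.3698 mol.
Mass of FeCl2 = 0.3698 mol × 126.75 g/mol = 46.88 g.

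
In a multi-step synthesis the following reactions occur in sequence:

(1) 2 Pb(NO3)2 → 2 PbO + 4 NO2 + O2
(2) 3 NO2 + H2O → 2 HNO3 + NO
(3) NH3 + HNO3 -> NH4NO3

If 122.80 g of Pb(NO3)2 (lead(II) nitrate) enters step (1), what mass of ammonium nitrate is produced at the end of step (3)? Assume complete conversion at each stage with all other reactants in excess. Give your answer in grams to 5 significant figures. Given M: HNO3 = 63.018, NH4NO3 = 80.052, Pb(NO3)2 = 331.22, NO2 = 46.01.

n(Pb(NO3)2) = 122.80 / 331.22 = 0.370751 mol.
Reaction (1): Pb(NO3)2→NO2 ratio 2:4 ⇒ n(NO2) = 0.741501 mol.
Reaction (2): NO2→HNO3 ratio 3:2 ⇒ n(HNO3) = 0.494334 mol.
Reaction (3): HNO3→NH4NO3 ratio 1:1 ⇒ n(NH4NO3) = 0.494334 mol.
Mass of NH4NO3 = 0.494334 × 80.052 = 39.5724 g.

39.572 g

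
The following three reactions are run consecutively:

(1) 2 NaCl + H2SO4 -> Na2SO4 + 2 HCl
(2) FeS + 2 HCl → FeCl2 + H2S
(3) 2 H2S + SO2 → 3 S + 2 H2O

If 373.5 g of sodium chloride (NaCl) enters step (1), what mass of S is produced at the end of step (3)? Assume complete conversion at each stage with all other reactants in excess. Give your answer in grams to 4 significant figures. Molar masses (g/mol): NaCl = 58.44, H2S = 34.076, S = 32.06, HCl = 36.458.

153.7 g

n(NaCl) = 373.5 / 58.44 = 6.3912 mol.
Reaction (1): NaCl→HCl ratio 2:2 ⇒ n(HCl) = 6.3912 mol.
Reaction (2): HCl→H2S ratio 2:1 ⇒ n(H2S) = 3.1956 mol.
Reaction (3): H2S→S ratio 2:3 ⇒ n(S) = 4.7934 mol.
Mass of S = 4.7934 × 32.06 = 153.68 g.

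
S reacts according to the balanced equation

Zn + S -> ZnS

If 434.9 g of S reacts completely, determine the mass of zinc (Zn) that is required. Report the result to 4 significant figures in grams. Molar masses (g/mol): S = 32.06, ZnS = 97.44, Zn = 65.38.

886.9 g

n(S) = 434.90 g / 32.06 g/mol = 13.565 mol.
From the equation the S:Zn mole ratio is 1:1, so n(Zn) = 13.565 × 1/1 = 13.565 mol.
Mass of Zn = 13.565 mol × 65.38 g/mol = 886.89 g.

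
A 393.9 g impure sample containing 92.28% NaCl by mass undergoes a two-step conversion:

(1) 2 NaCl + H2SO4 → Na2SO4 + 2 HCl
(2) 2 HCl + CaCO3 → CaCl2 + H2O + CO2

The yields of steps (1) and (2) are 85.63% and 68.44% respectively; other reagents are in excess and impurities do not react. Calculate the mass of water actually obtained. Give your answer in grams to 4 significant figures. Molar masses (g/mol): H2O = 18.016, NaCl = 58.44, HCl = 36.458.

32.84 g

Pure NaCl = 393.9 × 0.9228 = 363.49 g.
n(NaCl) = 363.49 / 58.44 = 6.2199 mol.
Step 1 (NaCl:HCl = 2:2): theoretical n(HCl) = 6.2199 mol; at 85.63% yield, n(HCl) = 5.3261 mol.
Step 2 (HCl:H2O = 2:1): theoretical n(H2O) = 2.6630 mol, so theoretical mass = 2.6630 × 18.016 = 47.978 g.
At 68.44% yield, actual mass of H2O = 47.978 × 0.6844 = 32.836 g.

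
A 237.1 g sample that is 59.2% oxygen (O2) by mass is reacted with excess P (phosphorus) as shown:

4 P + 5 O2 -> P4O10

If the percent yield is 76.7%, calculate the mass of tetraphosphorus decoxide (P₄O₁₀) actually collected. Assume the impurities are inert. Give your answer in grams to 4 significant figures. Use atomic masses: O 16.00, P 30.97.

191.0 g

Pure O2 available = 237.1 g × 0.592 = 140.36 g.
M(O2) = 2(16.00) = 32.00 g/mol.
M(P4O10) = 4(30.97) + 10(16.00) = 283.88 g/mol.
n(O2) = 140.36 g / 32.00 g/mol = 4.3864 mol.
From the equation the O2:P4O10 mole ratio is 5:1, so n(P4O10) = 4.3864 × 1/5 = 0.87727 mol.
Mass of P4O10 = 0.87727 mol × 283.88 g/mol = 249.04 g.
Actual mass collected = 249.04 g × 0.767 = 191.01 g.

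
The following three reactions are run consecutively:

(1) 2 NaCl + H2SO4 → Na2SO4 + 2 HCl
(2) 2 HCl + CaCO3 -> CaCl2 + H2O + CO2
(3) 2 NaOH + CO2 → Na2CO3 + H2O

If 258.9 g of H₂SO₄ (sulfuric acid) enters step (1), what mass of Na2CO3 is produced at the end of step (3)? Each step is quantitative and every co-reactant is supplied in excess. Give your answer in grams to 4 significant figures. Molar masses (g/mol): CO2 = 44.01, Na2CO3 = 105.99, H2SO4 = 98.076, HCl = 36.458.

n(H2SO4) = 258.9 / 98.076 = 2.6398 mol.
Reaction (1): H2SO4→HCl ratio 1:2 ⇒ n(HCl) = 5.2796 mol.
Reaction (2): HCl→CO2 ratio 2:1 ⇒ n(CO2) = 2.6398 mol.
Reaction (3): CO2→Na2CO3 ratio 1:1 ⇒ n(Na2CO3) = 2.6398 mol.
Mass of Na2CO3 = 2.6398 × 105.99 = 279.79 g.

279.8 g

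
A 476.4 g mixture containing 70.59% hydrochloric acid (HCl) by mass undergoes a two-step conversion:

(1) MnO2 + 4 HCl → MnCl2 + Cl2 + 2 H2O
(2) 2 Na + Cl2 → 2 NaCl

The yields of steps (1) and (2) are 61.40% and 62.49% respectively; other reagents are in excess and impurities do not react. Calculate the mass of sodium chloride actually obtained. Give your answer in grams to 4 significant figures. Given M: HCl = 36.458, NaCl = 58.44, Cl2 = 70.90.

Pure HCl = 476.4 × 0.7059 = 336.29 g.
n(HCl) = 336.29 / 36.458 = 9.2241 mol.
Step 1 (HCl:Cl2 = 4:1): theoretical n(Cl2) = 2.3060 mol; at 61.40% yield, n(Cl2) = 1.4159 mol.
Step 2 (Cl2:NaCl = 1:2): theoretical n(NaCl) = 2.8318 mol, so theoretical mass = 2.8318 × 58.44 = 165.49 g.
At 62.49% yield, actual mass of NaCl = 165.49 × 0.6249 = 103.41 g.

103.4 g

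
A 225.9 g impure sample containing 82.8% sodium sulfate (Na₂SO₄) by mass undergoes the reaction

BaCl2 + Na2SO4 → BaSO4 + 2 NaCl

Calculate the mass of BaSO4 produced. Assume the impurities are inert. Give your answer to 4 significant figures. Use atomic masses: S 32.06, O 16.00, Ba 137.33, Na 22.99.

307.3 g

Mass of pure Na2SO4 = 225.9 g × 0.828 = 187.05 g.
M(Na2SO4) = 2(22.99) + 32.06 + 4(16.00) = 142.04 g/mol.
M(BaSO4) = 137.33 + 32.06 + 4(16.00) = 233.39 g/mol.
n(Na2SO4) = 187.05 g / 142.04 g/mol = 1.3168 mol.
From the equation the Na2SO4:BaSO4 mole ratio is 1:1, so n(BaSO4) = 1.3168 × 1/1 = 1.3168 mol.
Mass of BaSO4 = 1.3168 mol × 233.39 g/mol = 307.34 g.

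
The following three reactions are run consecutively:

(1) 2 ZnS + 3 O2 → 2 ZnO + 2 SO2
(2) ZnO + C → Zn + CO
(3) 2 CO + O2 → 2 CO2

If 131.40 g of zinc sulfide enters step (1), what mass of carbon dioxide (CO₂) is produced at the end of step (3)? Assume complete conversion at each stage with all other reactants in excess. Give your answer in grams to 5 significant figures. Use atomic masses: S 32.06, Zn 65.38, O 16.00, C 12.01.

59.348 g

M(ZnS) = 65.38 + 32.06 = 97.44 g/mol.
M(CO2) = 12.01 + 2(16.00) = 44.01 g/mol.
n(ZnS) = 131.40 / 97.44 = 1.34852 mol.
Reaction (1): ZnS→ZnO ratio 2:2 ⇒ n(ZnO) = 1.34852 mol.
Reaction (2): ZnO→CO ratio 1:1 ⇒ n(CO) = 1.34852 mol.
Reaction (3): CO→CO2 ratio 2:2 ⇒ n(CO2) = 1.34852 mol.
Mass of CO2 = 1.34852 × 44.01 = 59.3485 g.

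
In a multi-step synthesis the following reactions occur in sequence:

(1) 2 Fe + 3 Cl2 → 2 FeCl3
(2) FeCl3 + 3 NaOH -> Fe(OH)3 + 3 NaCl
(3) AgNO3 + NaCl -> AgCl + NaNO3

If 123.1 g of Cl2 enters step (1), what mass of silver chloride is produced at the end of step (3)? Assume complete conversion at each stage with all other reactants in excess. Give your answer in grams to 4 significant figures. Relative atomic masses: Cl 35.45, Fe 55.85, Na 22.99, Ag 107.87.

M(Cl2) = 2(35.45) = 70.90 g/mol.
M(AgCl) = 107.87 + 35.45 = 143.32 g/mol.
n(Cl2) = 123.1 / 70.90 = 1.7362 mol.
Reaction (1): Cl2→FeCl3 ratio 3:2 ⇒ n(FeCl3) = 1.1575 mol.
Reaction (2): FeCl3→NaCl ratio 1:3 ⇒ n(NaCl) = 3.4725 mol.
Reaction (3): NaCl→AgCl ratio 1:1 ⇒ n(AgCl) = 3.4725 mol.
Mass of AgCl = 3.4725 × 143.32 = 497.68 g.

497.7 g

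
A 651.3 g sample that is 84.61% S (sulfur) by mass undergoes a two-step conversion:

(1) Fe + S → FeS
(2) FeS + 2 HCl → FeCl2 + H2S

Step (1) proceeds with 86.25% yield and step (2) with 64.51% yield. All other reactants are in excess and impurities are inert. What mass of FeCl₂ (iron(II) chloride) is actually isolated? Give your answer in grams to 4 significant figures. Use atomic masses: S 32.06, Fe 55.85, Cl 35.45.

Pure S = 651.3 × 0.8461 = 551.06 g.
M(S) = 32.06 g/mol.
M(FeCl2) = 55.85 + 2(35.45) = 126.75 g/mol.
n(S) = 551.06 / 32.06 = 17.189 mol.
Step 1 (S:FeS = 1:1): theoretical n(FeS) = 17.189 mol; at 86.25% yield, n(FeS) = 14.825 mol.
Step 2 (FeS:FeCl2 = 1:1): theoretical n(FeCl2) = 14.825 mol, so theoretical mass = 14.825 × 126.75 = 1879.1 g.
At 64.51% yield, actual mass of FeCl2 = 1879.1 × 0.6451 = 1212.2 g.

1212 g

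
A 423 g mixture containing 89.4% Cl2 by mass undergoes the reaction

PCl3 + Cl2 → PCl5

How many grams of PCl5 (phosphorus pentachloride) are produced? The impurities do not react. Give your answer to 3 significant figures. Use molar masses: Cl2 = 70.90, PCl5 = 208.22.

1110 g

Mass of pure Cl2 = 423 g × 0.894 = 378.2 g.
n(Cl2) = 378.2 g / 70.90 g/mol = 5.334 mol.
From the equation the Cl2:PCl5 mole ratio is 1:1, so n(PCl5) = 5.334 × 1/1 = 5.334 mol.
Mass of PCl5 = 5.334 mol × 208.22 g/mol = 1111 g.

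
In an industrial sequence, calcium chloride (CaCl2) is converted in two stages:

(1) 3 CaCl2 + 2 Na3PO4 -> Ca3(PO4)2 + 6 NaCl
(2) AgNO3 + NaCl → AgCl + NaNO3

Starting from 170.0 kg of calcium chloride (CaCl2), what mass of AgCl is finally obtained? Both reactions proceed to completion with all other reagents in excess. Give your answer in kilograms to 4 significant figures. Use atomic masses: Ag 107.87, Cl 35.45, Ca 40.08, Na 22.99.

439.1 kg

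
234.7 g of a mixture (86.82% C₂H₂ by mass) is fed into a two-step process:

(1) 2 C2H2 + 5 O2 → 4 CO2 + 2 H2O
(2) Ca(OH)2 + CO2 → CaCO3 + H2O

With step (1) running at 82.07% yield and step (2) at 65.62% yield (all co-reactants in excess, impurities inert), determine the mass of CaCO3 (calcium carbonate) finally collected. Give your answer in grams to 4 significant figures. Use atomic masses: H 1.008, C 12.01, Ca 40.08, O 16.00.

843.7 g

Pure C2H2 = 234.7 × 0.8682 = 203.77 g.
M(C2H2) = 2(12.01) + 2(1.008) = 26.036 g/mol.
M(CaCO3) = 40.08 + 12.01 + 3(16.00) = 100.09 g/mol.
n(C2H2) = 203.77 / 26.036 = 7.8263 mol.
Step 1 (C2H2:CO2 = 2:4): theoretical n(CO2) = 15.653 mol; at 82.07% yield, n(CO2) = 12.846 mol.
Step 2 (CO2:CaCO3 = 1:1): theoretical n(CaCO3) = 12.846 mol, so theoretical mass = 12.846 × 100.09 = 1285.8 g.
At 65.62% yield, actual mass of CaCO3 = 1285.8 × 0.6562 = 843.72 g.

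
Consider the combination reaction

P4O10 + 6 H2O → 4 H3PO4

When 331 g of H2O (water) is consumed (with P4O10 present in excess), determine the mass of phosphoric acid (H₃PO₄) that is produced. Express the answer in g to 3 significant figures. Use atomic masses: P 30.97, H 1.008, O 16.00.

M(H2O) = 2(1.008) + 16.00 = 18.016 g/mol.
M(H3PO4) = 3(1.008) + 30.97 + 4(16.00) = 97.994 g/mol.
n(H2O) = 331.0 g / 18.016 g/mol = 18.37 mol.
From the equation the H2O:H3PO4 mole ratio is 6:4, so n(H3PO4) = 18.37 × 4/6 = 12.25 mol.
Mass of H3PO4 = 12.25 mol × 97.994 g/mol = 1200 g.

1200 g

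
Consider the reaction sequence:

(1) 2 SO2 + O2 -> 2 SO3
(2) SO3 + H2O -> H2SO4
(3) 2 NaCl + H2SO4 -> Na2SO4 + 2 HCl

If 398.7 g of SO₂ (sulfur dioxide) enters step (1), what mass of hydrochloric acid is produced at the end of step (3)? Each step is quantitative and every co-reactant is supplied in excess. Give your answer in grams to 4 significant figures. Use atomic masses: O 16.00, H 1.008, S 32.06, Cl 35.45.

453.8 g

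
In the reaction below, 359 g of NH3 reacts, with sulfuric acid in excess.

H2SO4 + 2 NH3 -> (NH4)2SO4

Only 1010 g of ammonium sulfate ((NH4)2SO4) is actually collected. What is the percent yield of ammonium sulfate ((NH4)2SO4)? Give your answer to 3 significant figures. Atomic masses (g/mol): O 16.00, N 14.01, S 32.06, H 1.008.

M(NH3) = 14.01 + 3(1.008) = 17.034 g/mol.
M((NH4)2SO4) = 2(14.01) + 8(1.008) + 32.06 + 4(16.00) = 132.144 g/mol.
n(NH3) = 359.0 g / 17.034 g/mol = 21.08 mol.
From the equation the NH3:(NH4)2SO4 mole ratio is 2:1, so n((NH4)2SO4) = 21.08 × 1/2 = 10.54 mol.
Mass of (NH4)2SO4 = 10.54 mol × 132.144 g/mol = 1393 g.
This is the theoretical yield. Percent yield = 1010 g / 1393 g × 100% = 72.53%.

72.5 %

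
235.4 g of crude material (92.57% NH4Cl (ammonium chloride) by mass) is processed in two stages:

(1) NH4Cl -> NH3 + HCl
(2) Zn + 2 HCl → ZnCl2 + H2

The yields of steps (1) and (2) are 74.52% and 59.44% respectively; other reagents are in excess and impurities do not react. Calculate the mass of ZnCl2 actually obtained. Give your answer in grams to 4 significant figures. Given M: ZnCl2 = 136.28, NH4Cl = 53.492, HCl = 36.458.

123.0 g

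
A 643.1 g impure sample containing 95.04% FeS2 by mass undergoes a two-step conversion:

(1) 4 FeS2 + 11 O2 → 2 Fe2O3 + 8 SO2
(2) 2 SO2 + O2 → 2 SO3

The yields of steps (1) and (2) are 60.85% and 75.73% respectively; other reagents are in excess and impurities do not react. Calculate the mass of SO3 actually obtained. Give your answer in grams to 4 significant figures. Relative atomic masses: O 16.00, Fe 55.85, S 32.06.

Pure FeS2 = 643.1 × 0.9504 = 611.20 g.
M(FeS2) = 55.85 + 2(32.06) = 119.97 g/mol.
M(SO3) = 32.06 + 3(16.00) = 80.06 g/mol.
n(FeS2) = 611.20 / 119.97 = 5.0946 mol.
Step 1 (FeS2:SO2 = 4:8): theoretical n(SO2) = 10.189 mol; at 60.85% yield, n(SO2) = 6.2002 mol.
Step 2 (SO2:SO3 = 2:2): theoretical n(SO3) = 6.2002 mol, so theoretical mass = 6.2002 × 80.06 = 496.38 g.
At 75.73% yield, actual mass of SO3 = 496.38 × 0.7573 = 375.91 g.

375.9 g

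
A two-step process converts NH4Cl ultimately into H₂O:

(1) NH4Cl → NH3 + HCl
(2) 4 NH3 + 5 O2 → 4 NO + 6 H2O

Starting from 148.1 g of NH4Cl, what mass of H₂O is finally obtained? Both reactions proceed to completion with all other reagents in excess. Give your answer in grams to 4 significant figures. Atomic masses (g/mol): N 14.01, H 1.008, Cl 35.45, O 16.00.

M(NH4Cl) = 14.01 + 4(1.008) + 35.45 = 53.492 g/mol.
M(H2O) = 2(1.008) + 16.00 = 18.016 g/mol.
n(NH4Cl) = 148.10 / 53.492 = 2.7686 mol.
Step 1 gives a 1:1 ratio of NH4Cl to NH3, so n(NH3) = 2.7686 mol.
In step 2 the NH3:H2O ratio is 4:6, so n(H2O) = 4.1530 mol.
Mass of H2O = 4.1530 × 18.016 = 74.820 g.

74.82 g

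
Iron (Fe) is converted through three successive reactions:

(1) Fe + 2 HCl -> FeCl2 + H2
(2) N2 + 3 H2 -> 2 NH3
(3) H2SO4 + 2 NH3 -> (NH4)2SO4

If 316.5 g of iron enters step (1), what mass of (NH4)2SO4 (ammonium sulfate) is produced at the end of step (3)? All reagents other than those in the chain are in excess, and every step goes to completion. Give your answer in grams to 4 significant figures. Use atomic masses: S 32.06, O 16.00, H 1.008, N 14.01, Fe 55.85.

249.6 g

M(Fe) = 55.85 g/mol.
M((NH4)2SO4) = 2(14.01) + 8(1.008) + 32.06 + 4(16.00) = 132.144 g/mol.
n(Fe) = 316.5 / 55.85 = 5.6670 mol.
Reaction (1): Fe→H2 ratio 1:1 ⇒ n(H2) = 5.6670 mol.
Reaction (2): H2→NH3 ratio 3:2 ⇒ n(NH3) = 3.7780 mol.
Reaction (3): NH3→(NH4)2SO4 ratio 2:1 ⇒ n((NH4)2SO4) = 1.8890 mol.
Mass of (NH4)2SO4 = 1.8890 × 132.144 = 249.62 g.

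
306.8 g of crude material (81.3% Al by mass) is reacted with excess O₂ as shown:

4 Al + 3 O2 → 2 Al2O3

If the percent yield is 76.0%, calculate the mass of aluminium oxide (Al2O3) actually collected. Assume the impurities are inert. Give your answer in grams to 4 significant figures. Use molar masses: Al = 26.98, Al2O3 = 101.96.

Pure Al available = 306.8 g × 0.813 = 249.43 g.
n(Al) = 249.43 g / 26.98 g/mol = 9.2449 mol.
From the equation the Al:Al2O3 mole ratio is 4:2, so n(Al2O3) = 9.2449 × 2/4 = 4.6225 mol.
Mass of Al2O3 = 4.6225 mol × 101.96 g/mol = 471.31 g.
Actual mass collected = 471.31 g × 0.760 = 358.19 g.

358.2 g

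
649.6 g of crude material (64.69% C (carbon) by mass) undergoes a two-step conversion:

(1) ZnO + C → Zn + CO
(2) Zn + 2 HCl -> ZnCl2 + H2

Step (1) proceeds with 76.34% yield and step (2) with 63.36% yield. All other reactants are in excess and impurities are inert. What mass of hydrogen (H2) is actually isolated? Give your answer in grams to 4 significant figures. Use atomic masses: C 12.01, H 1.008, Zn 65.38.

Pure C = 649.6 × 0.6469 = 420.23 g.
M(C) = 12.01 g/mol.
M(H2) = 2(1.008) = 2.016 g/mol.
n(C) = 420.23 / 12.01 = 34.990 mol.
Step 1 (C:Zn = 1:1): theoretical n(Zn) = 34.990 mol; at 76.34% yield, n(Zn) = 26.711 mol.
Step 2 (Zn:H2 = 1:1): theoretical n(H2) = 26.711 mol, so theoretical mass = 26.711 × 2.016 = 53.850 g.
At 63.36% yield, actual mass of H2 = 53.850 × 0.6336 = 34.119 g.

34.12 g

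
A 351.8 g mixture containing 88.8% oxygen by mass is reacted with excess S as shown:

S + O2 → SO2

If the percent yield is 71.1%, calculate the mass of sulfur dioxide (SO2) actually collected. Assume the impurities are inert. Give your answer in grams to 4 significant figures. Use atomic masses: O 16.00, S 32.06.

444.6 g

Pure O2 available = 351.8 g × 0.888 = 312.40 g.
M(O2) = 2(16.00) = 32.00 g/mol.
M(SO2) = 32.06 + 2(16.00) = 64.06 g/mol.
n(O2) = 312.40 g / 32.00 g/mol = 9.7624 mol.
From the equation the O2:SO2 mole ratio is 1:1, so n(SO2) = 9.7624 × 1/1 = 9.7624 mol.
Mass of SO2 = 9.7624 mol × 64.06 g/mol = 625.38 g.
Actual mass collected = 625.38 g × 0.711 = 444.65 g.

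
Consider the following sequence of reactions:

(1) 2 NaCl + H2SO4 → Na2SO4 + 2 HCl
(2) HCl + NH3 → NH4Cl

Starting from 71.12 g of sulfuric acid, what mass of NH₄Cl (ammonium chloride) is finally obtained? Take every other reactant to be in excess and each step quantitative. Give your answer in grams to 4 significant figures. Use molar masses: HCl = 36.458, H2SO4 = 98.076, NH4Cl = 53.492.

77.58 g

n(H2SO4) = 71.120 / 98.076 = 0.72515 mol.
Step 1 gives a 1:2 ratio of H2SO4 to HCl, so n(HCl) = 1.4503 mol.
In step 2 the HCl:NH4Cl ratio is 1:1, so n(NH4Cl) = 1.4503 mol.
Mass of NH4Cl = 1.4503 × 53.492 = 77.580 g.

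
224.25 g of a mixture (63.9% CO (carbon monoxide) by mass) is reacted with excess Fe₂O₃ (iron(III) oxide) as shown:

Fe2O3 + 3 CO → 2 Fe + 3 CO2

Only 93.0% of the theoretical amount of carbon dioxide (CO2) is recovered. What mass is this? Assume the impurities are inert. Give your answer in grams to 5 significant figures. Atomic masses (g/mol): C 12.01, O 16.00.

Pure CO available = 224.25 g × 0.639 = 143.296 g.
M(CO) = 12.01 + 16.00 = 28.01 g/mol.
M(CO2) = 12.01 + 2(16.00) = 44.01 g/mol.
n(CO) = 143.296 g / 28.01 g/mol = 5.11588 mol.
From the equation the CO:CO2 mole ratio is 3:3, so n(CO2) = 5.11588 × 3/3 = 5.11588 mol.
Mass of CO2 = 5.11588 mol × 44.01 g/mol = 225.150 g.
Actual mass collected = 225.150 g × 0.930 = 209.389 g.

209.39 g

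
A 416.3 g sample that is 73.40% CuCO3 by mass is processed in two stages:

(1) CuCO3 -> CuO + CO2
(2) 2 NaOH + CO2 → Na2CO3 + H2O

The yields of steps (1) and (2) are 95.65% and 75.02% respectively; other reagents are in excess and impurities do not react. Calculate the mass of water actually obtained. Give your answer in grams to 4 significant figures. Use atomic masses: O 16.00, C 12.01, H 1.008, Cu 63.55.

Pure CuCO3 = 416.3 × 0.7340 = 305.56 g.
M(CuCO3) = 63.55 + 12.01 + 3(16.00) = 123.56 g/mol.
M(H2O) = 2(1.008) + 16.00 = 18.016 g/mol.
n(CuCO3) = 305.56 / 123.56 = 2.4730 mol.
Step 1 (CuCO3:CO2 = 1:1): theoretical n(CO2) = 2.4730 mol; at 95.65% yield, n(CO2) = 2.3654 mol.
Step 2 (CO2:H2O = 1:1): theoretical n(H2O) = 2.3654 mol, so theoretical mass = 2.3654 × 18.016 = 42.616 g.
At 75.02% yield, actual mass of H2O = 42.616 × 0.7502 = 31.970 g.

31.97 g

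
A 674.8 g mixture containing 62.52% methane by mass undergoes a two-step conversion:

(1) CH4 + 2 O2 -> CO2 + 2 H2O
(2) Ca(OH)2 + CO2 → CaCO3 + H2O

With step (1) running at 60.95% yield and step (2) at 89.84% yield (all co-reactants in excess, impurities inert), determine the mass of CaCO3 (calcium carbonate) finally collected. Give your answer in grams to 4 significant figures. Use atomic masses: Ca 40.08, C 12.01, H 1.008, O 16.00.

Pure CH4 = 674.8 × 0.6252 = 421.88 g.
M(CH4) = 12.01 + 4(1.008) = 16.042 g/mol.
M(CaCO3) = 40.08 + 12.01 + 3(16.00) = 100.09 g/mol.
n(CH4) = 421.88 / 16.042 = 26.299 mol.
Step 1 (CH4:CO2 = 1:1): theoretical n(CO2) = 26.299 mol; at 60.95% yield, n(CO2) = 16.029 mol.
Step 2 (CO2:CaCO3 = 1:1): theoretical n(CaCO3) = 16.029 mol, so theoretical mass = 16.029 × 100.09 = 1604.4 g.
At 89.84% yield, actual mass of CaCO3 = 1604.4 × 0.8984 = 1441.4 g.

1441 g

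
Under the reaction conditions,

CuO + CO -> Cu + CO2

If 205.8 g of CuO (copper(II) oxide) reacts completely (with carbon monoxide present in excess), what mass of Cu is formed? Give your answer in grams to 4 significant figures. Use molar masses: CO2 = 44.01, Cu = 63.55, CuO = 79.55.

n(CuO) = 205.80 g / 79.55 g/mol = 2.5871 mol.
From the equation the CuO:Cu mole ratio is 1:1, so n(Cu) = 2.5871 × 1/1 = 2.5871 mol.
Mass of Cu = 2.5871 mol × 63.55 g/mol = 164.41 g.

164.4 g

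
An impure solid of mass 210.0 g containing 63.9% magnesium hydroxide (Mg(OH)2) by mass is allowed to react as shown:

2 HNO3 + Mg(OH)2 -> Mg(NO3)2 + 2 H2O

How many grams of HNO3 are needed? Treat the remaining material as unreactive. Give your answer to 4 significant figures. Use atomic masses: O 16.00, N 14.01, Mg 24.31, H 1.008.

Mass of pure Mg(OH)2 = 210.0 g × 0.639 = 134.19 g.
M(Mg(OH)2) = 24.31 + 2(16.00) + 2(1.008) = 58.326 g/mol.
M(HNO3) = 1.008 + 14.01 + 3(16.00) = 63.018 g/mol.
n(Mg(OH)2) = 134.19 g / 58.326 g/mol = 2.3007 mol.
From the equation the Mg(OH)2:HNO3 mole ratio is 1:2, so n(HNO3) = 2.3007 × 2/1 = 4.6014 mol.
Mass of HNO3 = 4.6014 mol × 63.018 g/mol = 289.97 g.

290.0 g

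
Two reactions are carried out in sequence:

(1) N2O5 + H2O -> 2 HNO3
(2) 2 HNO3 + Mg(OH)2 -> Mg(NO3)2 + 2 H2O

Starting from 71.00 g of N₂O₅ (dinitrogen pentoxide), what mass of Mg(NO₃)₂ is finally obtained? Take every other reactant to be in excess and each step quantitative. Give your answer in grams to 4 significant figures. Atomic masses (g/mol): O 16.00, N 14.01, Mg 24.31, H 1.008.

M(N2O5) = 2(14.01) + 5(16.00) = 108.02 g/mol.
M(Mg(NO3)2) = 24.31 + 2(14.01) + 6(16.00) = 148.33 g/mol.
n(N2O5) = 71.000 / 108.02 = 0.65729 mol.
Step 1 gives a 1:2 ratio of N2O5 to HNO3, so n(HNO3) = 1.3146 mol.
In step 2 the HNO3:Mg(NO3)2 ratio is 2:1, so n(Mg(NO3)2) = 0.65729 mol.
Mass of Mg(NO3)2 = 0.65729 × 148.33 = 97.495 g.

97.50 g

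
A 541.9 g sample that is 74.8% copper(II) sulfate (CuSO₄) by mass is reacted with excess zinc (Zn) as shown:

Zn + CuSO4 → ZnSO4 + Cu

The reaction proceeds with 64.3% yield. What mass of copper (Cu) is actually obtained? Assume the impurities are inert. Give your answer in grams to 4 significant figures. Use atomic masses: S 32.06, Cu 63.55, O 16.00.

103.8 g

Pure CuSO4 available = 541.9 g × 0.748 = 405.34 g.
M(CuSO4) = 63.55 + 32.06 + 4(16.00) = 159.61 g/mol.
M(Cu) = 63.55 g/mol.
n(CuSO4) = 405.34 g / 159.61 g/mol = 2.5396 mol.
From the equation the CuSO4:Cu mole ratio is 1:1, so n(Cu) = 2.5396 × 1/1 = 2.5396 mol.
Mass of Cu = 2.5396 mol × 63.55 g/mol = 161.39 g.
Actual mass collected = 161.39 g × 0.643 = 103.77 g.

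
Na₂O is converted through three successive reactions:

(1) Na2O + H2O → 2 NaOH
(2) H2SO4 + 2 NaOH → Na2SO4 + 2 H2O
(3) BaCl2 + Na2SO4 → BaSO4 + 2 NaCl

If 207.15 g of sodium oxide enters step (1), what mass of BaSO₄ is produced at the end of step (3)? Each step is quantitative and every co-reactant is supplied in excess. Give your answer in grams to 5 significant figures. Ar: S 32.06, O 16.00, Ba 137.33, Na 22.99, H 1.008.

M(Na2O) = 2(22.99) + 16.00 = 61.98 g/mol.
M(BaSO4) = 137.33 + 32.06 + 4(16.00) = 233.39 g/mol.
n(Na2O) = 207.15 / 61.98 = 3.34221 mol.
Reaction (1): Na2O→NaOH ratio 1:2 ⇒ n(NaOH) = 6.68441 mol.
Reaction (2): NaOH→Na2SO4 ratio 2:1 ⇒ n(Na2SO4) = 3.34221 mol.
Reaction (3): Na2SO4→BaSO4 ratio 1:1 ⇒ n(BaSO4) = 3.34221 mol.
Mass of BaSO4 = 3.34221 × 233.39 = 780.038 g.

780.04 g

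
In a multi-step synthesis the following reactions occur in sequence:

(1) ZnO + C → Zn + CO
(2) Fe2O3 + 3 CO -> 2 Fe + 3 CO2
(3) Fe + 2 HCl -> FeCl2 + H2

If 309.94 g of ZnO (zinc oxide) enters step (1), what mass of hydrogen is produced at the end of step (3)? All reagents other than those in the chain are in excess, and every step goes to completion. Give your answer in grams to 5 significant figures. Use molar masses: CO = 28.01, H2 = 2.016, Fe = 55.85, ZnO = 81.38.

5.1187 g

n(ZnO) = 309.94 / 81.38 = 3.80855 mol.
Reaction (1): ZnO→CO ratio 1:1 ⇒ n(CO) = 3.80855 mol.
Reaction (2): CO→Fe ratio 3:2 ⇒ n(Fe) = 2.53903 mol.
Reaction (3): Fe→H2 ratio 1:1 ⇒ n(H2) = 2.53903 mol.
Mass of H2 = 2.53903 × 2.016 = 5.11869 g.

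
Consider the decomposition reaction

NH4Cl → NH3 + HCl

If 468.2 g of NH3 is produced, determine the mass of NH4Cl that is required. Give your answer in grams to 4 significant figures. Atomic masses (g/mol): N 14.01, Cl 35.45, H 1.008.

M(NH3) = 14.01 + 3(1.008) = 17.034 g/mol.
M(NH4Cl) = 14.01 + 4(1.008) + 35.45 = 53.492 g/mol.
n(NH3) = 468.20 g / 17.034 g/mol = 27.486 mol.
From the equation the NH3:NH4Cl mole ratio is 1:1, so n(NH4Cl) = 27.486 × 1/1 = 27.486 mol.
Mass of NH4Cl = 27.486 mol × 53.492 g/mol = 1470.3 g.

1470 g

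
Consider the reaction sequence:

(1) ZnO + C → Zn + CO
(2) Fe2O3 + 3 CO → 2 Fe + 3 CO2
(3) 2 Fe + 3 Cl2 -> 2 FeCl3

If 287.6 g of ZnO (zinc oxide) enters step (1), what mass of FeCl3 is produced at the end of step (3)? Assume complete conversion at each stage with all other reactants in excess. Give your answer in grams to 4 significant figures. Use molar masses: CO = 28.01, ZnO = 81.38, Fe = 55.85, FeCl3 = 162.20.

382.1 g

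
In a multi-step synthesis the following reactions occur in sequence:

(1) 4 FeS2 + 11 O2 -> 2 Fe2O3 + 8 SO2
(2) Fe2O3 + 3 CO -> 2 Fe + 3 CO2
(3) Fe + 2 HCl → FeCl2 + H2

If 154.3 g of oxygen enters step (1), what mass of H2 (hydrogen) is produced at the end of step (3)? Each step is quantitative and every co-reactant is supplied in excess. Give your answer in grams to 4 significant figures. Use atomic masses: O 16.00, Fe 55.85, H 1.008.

3.535 g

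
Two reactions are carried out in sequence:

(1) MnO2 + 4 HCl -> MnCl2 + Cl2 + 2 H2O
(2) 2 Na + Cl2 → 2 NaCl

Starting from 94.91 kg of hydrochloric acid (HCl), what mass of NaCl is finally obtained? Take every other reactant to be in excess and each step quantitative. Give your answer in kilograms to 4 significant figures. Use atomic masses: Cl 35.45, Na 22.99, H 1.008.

M(HCl) = 1.008 + 35.45 = 36.458 g/mol.
M(NaCl) = 22.99 + 35.45 = 58.44 g/mol.
94.91 kg = 94910 g.
n(HCl) = 94910 / 36.458 = 2603.3 mol.
Step 1 gives a 4:1 ratio of HCl to Cl2, so n(Cl2) = 650.82 mol.
In step 2 the Cl2:NaCl ratio is 1:2, so n(NaCl) = 1301.6 mol.
Mass of NaCl = 1301.6 × 58.44 = 76068 g = 76.07 kg.

76.07 kg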